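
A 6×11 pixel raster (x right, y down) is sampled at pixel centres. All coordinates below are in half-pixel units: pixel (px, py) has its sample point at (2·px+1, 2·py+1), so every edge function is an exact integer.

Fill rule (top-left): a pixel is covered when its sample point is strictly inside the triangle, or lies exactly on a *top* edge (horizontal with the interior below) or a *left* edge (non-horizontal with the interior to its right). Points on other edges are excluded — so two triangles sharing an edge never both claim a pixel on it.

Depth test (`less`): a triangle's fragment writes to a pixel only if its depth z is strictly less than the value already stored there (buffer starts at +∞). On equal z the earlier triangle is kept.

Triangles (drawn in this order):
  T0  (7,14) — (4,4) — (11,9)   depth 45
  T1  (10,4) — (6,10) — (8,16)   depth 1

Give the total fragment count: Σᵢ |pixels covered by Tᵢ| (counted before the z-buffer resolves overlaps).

T0:
  2·area = 55
  edge (7, 14)→(4, 4): d=(-3,-10) top-left  bias=+0
  edge (4, 4)→(11, 9): d=(7,5) right/bottom  bias=-1
  edge (11, 9)→(7, 14): d=(-4,5) right/bottom  bias=-1
    (2,2)@(5, 5): e=[7,2,46] → █
    (3,2)@(7, 5): e=[27,-8,36] → ·
    (2,3)@(5, 7): e=[1,16,38] → █
    (3,3)@(7, 7): e=[21,6,28] → █
    (4,3)@(9, 7): e=[41,-4,18] → ·
    (2,4)@(5, 9): e=[-5,30,30] → ·
    (3,4)@(7, 9): e=[15,20,20] → █
    (4,4)@(9, 9): e=[35,10,10] → █
    (5,4)@(11, 9): e=[55,0,0] → ·  [on edge]
    (3,5)@(7, 11): e=[9,34,12] → █
    (5,5)@(11, 11): e=[49,14,-8] → ·
    (3,6)@(7, 13): e=[3,48,4] → █
    (1,9)@(3, 19): e=[-55,110,0] → ·  [on edge]
  covered (8 px):
    · · · · · ·
    · · · · · ·
    · · █ · · ·
    · · █ █ · ·
    · · · █ █ ·
    · · · █ █ ·
    · · · █ · ·
    · · · · · ·
    · · · · · ·
    · · · · · ·
    · · · · · ·
T1:
  2·area = 36  (B↔C swapped to make it positive)
  edge (10, 4)→(8, 16): d=(-2,12) right/bottom  bias=-1
  edge (8, 16)→(6, 10): d=(-2,-6) top-left  bias=+0
  edge (6, 10)→(10, 4): d=(4,-6) top-left  bias=+0
    (1,0)@(3, 1): e=[90,0,-54] → ·  [on edge]
    (2,3)@(5, 7): e=[54,0,-18] → ·  [on edge]
    (4,3)@(9, 7): e=[6,24,6] → █
    (5,3)@(11, 7): e=[-18,36,18] → ·
    (3,4)@(7, 9): e=[26,8,2] → █
    (5,4)@(11, 9): e=[-22,32,26] → ·
    (3,5)@(7, 11): e=[22,4,10] → █
    (4,5)@(9, 11): e=[-2,16,22] → ·
    (3,6)@(7, 13): e=[18,0,18] → █  [on edge]
    (4,6)@(9, 13): e=[-6,12,30] → ·
    (3,7)@(7, 15): e=[14,-4,26] → ·
    (4,9)@(9, 19): e=[-18,0,54] → ·  [on edge]
  covered (5 px):
    · · · · · ·
    · · · · · ·
    · · · · · ·
    · · · · █ ·
    · · · █ █ ·
    · · · █ · ·
    · · · █ · ·
    · · · · · ·
    · · · · · ·
    · · · · · ·
    · · · · · ·

Answer: 13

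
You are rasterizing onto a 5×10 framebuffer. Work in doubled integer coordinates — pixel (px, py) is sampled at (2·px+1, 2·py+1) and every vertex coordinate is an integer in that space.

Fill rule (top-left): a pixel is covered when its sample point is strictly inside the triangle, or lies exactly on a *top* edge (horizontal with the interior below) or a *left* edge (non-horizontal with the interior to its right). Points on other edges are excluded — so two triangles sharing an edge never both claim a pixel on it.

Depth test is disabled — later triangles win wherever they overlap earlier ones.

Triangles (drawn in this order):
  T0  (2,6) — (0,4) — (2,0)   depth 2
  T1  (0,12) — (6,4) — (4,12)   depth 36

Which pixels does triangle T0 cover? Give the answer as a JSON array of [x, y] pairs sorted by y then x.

T0:
  2·area = 12
  edge (2, 6)→(0, 4): d=(-2,-2) top-left  bias=+0
  edge (0, 4)→(2, 0): d=(2,-4) top-left  bias=+0
  edge (2, 0)→(2, 6): d=(0,6) right/bottom  bias=-1
    (0,1)@(1, 3): e=[4,2,6] → #
    (1,1)@(3, 3): e=[8,10,-6] → ·
    (0,2)@(1, 5): e=[0,6,6] → #  [on edge]
    (1,2)@(3, 5): e=[4,14,-6] → ·
    (0,3)@(1, 7): e=[-4,10,6] → ·
    (1,3)@(3, 7): e=[0,18,-6] → ·  [on edge]
    (2,4)@(5, 9): e=[0,30,-18] → ·  [on edge]
    (3,5)@(7, 11): e=[0,42,-30] → ·  [on edge]
    (4,6)@(9, 13): e=[0,54,-42] → ·  [on edge]
  covered (2 px):
    · · · · ·
    # · · · ·
    # · · · ·
    · · · · ·
    · · · · ·
    · · · · ·
    · · · · ·
    · · · · ·
    · · · · ·
    · · · · ·
T1:
  2·area = 32
  edge (0, 12)→(6, 4): d=(6,-8) top-left  bias=+0
  edge (6, 4)→(4, 12): d=(-2,8) right/bottom  bias=-1
  edge (4, 12)→(0, 12): d=(-4,0) right/bottom  bias=-1
    (2,3)@(5, 7): e=[10,2,20] → #
    (3,3)@(7, 7): e=[26,-14,20] → ·
    (1,4)@(3, 9): e=[6,14,12] → #
    (2,4)@(5, 9): e=[22,-2,12] → ·
    (0,5)@(1, 11): e=[2,26,4] → #
    (2,5)@(5, 11): e=[34,-6,4] → ·
    (0,6)@(1, 13): e=[14,22,-4] → ·
    (1,6)@(3, 13): e=[30,6,-4] → ·
  covered (4 px):
    · · · · ·
    · · · · ·
    · · · · ·
    · · # · ·
    · # · · ·
    # # · · ·
    · · · · ·
    · · · · ·
    · · · · ·
    · · · · ·

Answer: [[0,1],[0,2]]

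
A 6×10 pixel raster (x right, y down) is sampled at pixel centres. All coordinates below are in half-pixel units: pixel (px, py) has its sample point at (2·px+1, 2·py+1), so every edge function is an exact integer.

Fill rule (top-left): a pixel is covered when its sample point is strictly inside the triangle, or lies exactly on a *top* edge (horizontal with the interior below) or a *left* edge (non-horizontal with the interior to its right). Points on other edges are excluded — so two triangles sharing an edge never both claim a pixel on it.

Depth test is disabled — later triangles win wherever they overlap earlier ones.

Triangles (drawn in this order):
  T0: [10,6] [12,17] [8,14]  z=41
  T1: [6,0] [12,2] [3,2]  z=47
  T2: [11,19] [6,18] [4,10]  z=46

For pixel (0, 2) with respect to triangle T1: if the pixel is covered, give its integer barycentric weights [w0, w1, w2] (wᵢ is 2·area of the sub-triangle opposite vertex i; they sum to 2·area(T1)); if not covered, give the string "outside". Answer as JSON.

T0:
  2·area = 38
  edge (10, 6)→(12, 17): d=(2,11) right/bottom  bias=-1
  edge (12, 17)→(8, 14): d=(-4,-3) top-left  bias=+0
  edge (8, 14)→(10, 6): d=(2,-8) top-left  bias=+0
    (4,5)@(9, 11): e=[21,15,2] → #
    (5,5)@(11, 11): e=[-1,21,18] → ·
    (4,6)@(9, 13): e=[25,7,6] → #
    (5,6)@(11, 13): e=[3,13,22] → #
    (4,7)@(9, 15): e=[29,-1,10] → ·
    (5,7)@(11, 15): e=[7,5,26] → #
    (5,8)@(11, 17): e=[11,-3,30] → ·
  covered (4 px):
    · · · · · ·
    · · · · · ·
    · · · · · ·
    · · · · · ·
    · · · · · ·
    · · · · # ·
    · · · · # #
    · · · · · #
    · · · · · ·
    · · · · · ·
T1:
  2·area = 18
  edge (6, 0)→(12, 2): d=(6,2) right/bottom  bias=-1
  edge (12, 2)→(3, 2): d=(-9,0) right/bottom  bias=-1
  edge (3, 2)→(6, 0): d=(3,-2) top-left  bias=+0
    (2,0)@(5, 1): e=[8,9,1] → #
    (3,0)@(7, 1): e=[4,9,5] → #
    (4,0)@(9, 1): e=[0,9,9] → ·  [on edge]
    (2,1)@(5, 3): e=[20,-9,7] → ·
    (3,1)@(7, 3): e=[16,-9,11] → ·
  covered (2 px):
    · · # # · ·
    · · · · · ·
    · · · · · ·
    · · · · · ·
    · · · · · ·
    · · · · · ·
    · · · · · ·
    · · · · · ·
    · · · · · ·
    · · · · · ·
T2:
  2·area = 38
  edge (11, 19)→(6, 18): d=(-5,-1) top-left  bias=+0
  edge (6, 18)→(4, 10): d=(-2,-8) top-left  bias=+0
  edge (4, 10)→(11, 19): d=(7,9) right/bottom  bias=-1
    (2,6)@(5, 13): e=[24,2,12] → #
    (3,6)@(7, 13): e=[26,18,-6] → ·
    (2,7)@(5, 15): e=[14,-2,26] → ·
    (3,7)@(7, 15): e=[16,14,8] → #
    (4,7)@(9, 15): e=[18,30,-10] → ·
    (0,8)@(1, 17): e=[0,-38,76] → ·  [on edge]
    (3,8)@(7, 17): e=[6,10,22] → #
    (4,8)@(9, 17): e=[8,26,4] → #
    (5,8)@(11, 17): e=[10,42,-14] → ·
    (3,9)@(7, 19): e=[-4,6,36] → ·
    (4,9)@(9, 19): e=[-2,22,18] → ·
    (5,9)@(11, 19): e=[0,38,0] → ·  [on edge]
  covered (4 px):
    · · · · · ·
    · · · · · ·
    · · · · · ·
    · · · · · ·
    · · · · · ·
    · · · · · ·
    · · # · · ·
    · · · # · ·
    · · · # # ·
    · · · · · ·

Result: "outside"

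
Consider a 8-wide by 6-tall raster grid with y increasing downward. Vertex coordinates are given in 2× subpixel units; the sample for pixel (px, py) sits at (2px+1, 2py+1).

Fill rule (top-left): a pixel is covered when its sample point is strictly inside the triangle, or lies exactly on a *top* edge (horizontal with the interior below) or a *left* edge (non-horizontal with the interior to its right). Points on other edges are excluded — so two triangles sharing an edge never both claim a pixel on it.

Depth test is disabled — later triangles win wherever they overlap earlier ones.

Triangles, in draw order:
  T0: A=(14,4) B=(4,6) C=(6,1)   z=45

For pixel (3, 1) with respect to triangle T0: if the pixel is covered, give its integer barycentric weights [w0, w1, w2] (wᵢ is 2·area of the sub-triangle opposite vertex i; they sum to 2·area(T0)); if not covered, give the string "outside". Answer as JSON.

T0:
  2·area = 46
  edge (14, 4)→(4, 6): d=(-10,2) right/bottom  bias=-1
  edge (4, 6)→(6, 1): d=(2,-5) top-left  bias=+0
  edge (6, 1)→(14, 4): d=(8,3) right/bottom  bias=-1
    (3,1)@(7, 3): e=[24,9,13] → █
    (4,1)@(9, 3): e=[20,19,7] → █
    (5,1)@(11, 3): e=[16,29,1] → █
    (6,1)@(13, 3): e=[12,39,-5] → ·
    (2,2)@(5, 5): e=[8,3,35] → █
    (4,2)@(9, 5): e=[0,23,23] → ·  [on edge]
    (5,2)@(11, 5): e=[-4,33,17] → ·
    (2,3)@(5, 7): e=[-12,7,51] → ·
    (3,3)@(7, 7): e=[-16,17,45] → ·
  covered (5 px):
    · · · · · · · ·
    · · · █ █ █ · ·
    · · █ █ · · · ·
    · · · · · · · ·
    · · · · · · · ·
    · · · · · · · ·

Answer: [9,13,24]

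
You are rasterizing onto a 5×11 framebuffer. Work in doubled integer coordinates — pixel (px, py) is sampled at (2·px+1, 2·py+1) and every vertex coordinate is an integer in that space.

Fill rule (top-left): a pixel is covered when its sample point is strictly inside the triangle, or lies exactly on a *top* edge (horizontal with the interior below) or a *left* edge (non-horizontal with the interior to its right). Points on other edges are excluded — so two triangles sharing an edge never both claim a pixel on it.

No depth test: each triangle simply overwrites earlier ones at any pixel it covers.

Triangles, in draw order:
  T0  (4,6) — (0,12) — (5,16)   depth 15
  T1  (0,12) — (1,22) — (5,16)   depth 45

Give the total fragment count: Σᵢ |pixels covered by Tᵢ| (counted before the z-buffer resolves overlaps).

T0:
  2·area = 46  (B↔C swapped to make it positive)
  edge (4, 6)→(5, 16): d=(1,10) right/bottom  bias=-1
  edge (5, 16)→(0, 12): d=(-5,-4) top-left  bias=+0
  edge (0, 12)→(4, 6): d=(4,-6) top-left  bias=+0
    (1,4)@(3, 9): e=[13,27,6] → █
    (2,4)@(5, 9): e=[-7,35,18] → ·
    (0,5)@(1, 11): e=[35,9,2] → █
    (2,5)@(5, 11): e=[-5,25,26] → ·
    (0,6)@(1, 13): e=[37,-1,10] → ·
    (1,6)@(3, 13): e=[17,7,22] → █
    (2,6)@(5, 13): e=[-3,15,34] → ·
    (1,7)@(3, 15): e=[19,-3,30] → ·
  covered (4 px):
    · · · · ·
    · · · · ·
    · · · · ·
    · · · · ·
    · █ · · ·
    █ █ · · ·
    · █ · · ·
    · · · · ·
    · · · · ·
    · · · · ·
    · · · · ·
T1:
  2·area = 46  (B↔C swapped to make it positive)
  edge (0, 12)→(5, 16): d=(5,4) right/bottom  bias=-1
  edge (5, 16)→(1, 22): d=(-4,6) right/bottom  bias=-1
  edge (1, 22)→(0, 12): d=(-1,-10) top-left  bias=+0
    (0,6)@(1, 13): e=[1,36,9] → █
    (1,6)@(3, 13): e=[-7,24,29] → ·
    (3,6)@(7, 13): e=[-23,0,69] → ·  [on edge]
    (0,7)@(1, 15): e=[11,28,7] → █
    (1,7)@(3, 15): e=[3,16,27] → █
    (2,7)@(5, 15): e=[-5,4,47] → ·
    (0,8)@(1, 17): e=[21,20,5] → █
    (2,8)@(5, 17): e=[5,-4,45] → ·
    (0,9)@(1, 19): e=[31,12,3] → █
    (1,9)@(3, 19): e=[23,0,23] → ·  [on edge]
    (0,10)@(1, 21): e=[41,4,1] → █
    (1,10)@(3, 21): e=[33,-8,21] → ·
  covered (7 px):
    · · · · ·
    · · · · ·
    · · · · ·
    · · · · ·
    · · · · ·
    · · · · ·
    █ · · · ·
    █ █ · · ·
    █ █ · · ·
    █ · · · ·
    █ · · · ·

Answer: 11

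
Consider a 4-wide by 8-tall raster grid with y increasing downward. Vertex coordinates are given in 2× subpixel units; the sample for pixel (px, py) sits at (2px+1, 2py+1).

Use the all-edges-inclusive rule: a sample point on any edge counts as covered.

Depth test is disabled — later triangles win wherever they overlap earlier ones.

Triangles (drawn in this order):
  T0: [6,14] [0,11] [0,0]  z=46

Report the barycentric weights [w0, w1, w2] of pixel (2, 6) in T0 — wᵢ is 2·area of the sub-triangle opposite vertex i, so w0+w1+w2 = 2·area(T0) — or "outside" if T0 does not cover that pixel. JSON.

T0:
  2·area = 66
  edge (6, 14)→(0, 11): d=(-6,-3) inclusive
  edge (0, 11)→(0, 0): d=(0,-11) inclusive
  edge (0, 0)→(6, 14): d=(6,14) inclusive
    (0,1)@(1, 3): e=[51,11,4] → █
    (1,1)@(3, 3): e=[57,33,-24] → ·
    (0,2)@(1, 5): e=[39,11,16] → █
    (1,2)@(3, 5): e=[45,33,-12] → ·
    (0,3)@(1, 7): e=[27,11,28] → █
    (1,3)@(3, 7): e=[33,33,0] → █  [on edge]
    (2,3)@(5, 7): e=[39,55,-28] → ·
    (0,4)@(1, 9): e=[15,11,40] → █
    (2,4)@(5, 9): e=[27,55,-16] → ·
    (0,5)@(1, 11): e=[3,11,52] → █
    (2,5)@(5, 11): e=[15,55,-4] → ·
    (0,6)@(1, 13): e=[-9,11,64] → ·
  covered (9 px):
    · · · ·
    █ · · ·
    █ · · ·
    █ █ · ·
    █ █ · ·
    █ █ · ·
    · · █ ·
    · · · ·

Answer: [55,8,3]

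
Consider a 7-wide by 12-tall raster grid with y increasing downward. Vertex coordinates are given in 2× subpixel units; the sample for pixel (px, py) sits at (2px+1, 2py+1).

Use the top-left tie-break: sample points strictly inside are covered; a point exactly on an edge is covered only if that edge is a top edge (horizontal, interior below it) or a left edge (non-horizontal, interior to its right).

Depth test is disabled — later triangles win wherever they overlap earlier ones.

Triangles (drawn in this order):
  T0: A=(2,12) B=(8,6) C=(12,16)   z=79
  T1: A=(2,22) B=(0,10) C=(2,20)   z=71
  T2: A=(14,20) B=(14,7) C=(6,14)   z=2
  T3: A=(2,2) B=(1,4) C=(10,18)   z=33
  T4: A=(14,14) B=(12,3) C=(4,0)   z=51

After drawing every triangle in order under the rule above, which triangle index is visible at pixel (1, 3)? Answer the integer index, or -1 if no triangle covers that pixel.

T0:
  2·area = 84
  edge (2, 12)→(8, 6): d=(6,-6) top-left  bias=+0
  edge (8, 6)→(12, 16): d=(4,10) right/bottom  bias=-1
  edge (12, 16)→(2, 12): d=(-10,-4) top-left  bias=+0
    (6,0)@(13, 1): e=[0,-70,154] → .  [on edge]
    (5,1)@(11, 3): e=[0,-42,126] → .  [on edge]
    (4,2)@(9, 5): e=[0,-14,98] → .  [on edge]
    (3,3)@(7, 7): e=[0,14,70] → X  [on edge]
    (4,3)@(9, 7): e=[12,-6,78] → .
    (2,4)@(5, 9): e=[0,42,42] → X  [on edge]
    (4,4)@(9, 9): e=[24,2,58] → X
    (5,4)@(11, 9): e=[36,-18,66] → .
    (1,5)@(3, 11): e=[0,70,14] → X  [on edge]
    (5,5)@(11, 11): e=[48,-10,46] → .
    (0,6)@(1, 13): e=[0,98,-14] → .  [on edge]
    (1,6)@(3, 13): e=[12,78,-6] → .
  covered (12 px):
    . . . . . . .
    . . . . . . .
    . . . . . . .
    . . . X . . .
    . . X X X . .
    . X X X X . .
    . . X X X . .
    . . . . . X .
    . . . . . . .
    . . . . . . .
    . . . . . . .
    . . . . . . .
T1:
  2·area = 4
  edge (2, 22)→(0, 10): d=(-2,-12) top-left  bias=+0
  edge (0, 10)→(2, 20): d=(2,10) right/bottom  bias=-1
  edge (2, 20)→(2, 22): d=(0,2) right/bottom  bias=-1
    (0,7)@(1, 15): e=[2,0,2] → .  [on edge]
  covered (0 px):
    . . . . . . .
    . . . . . . .
    . . . . . . .
    . . . . . . .
    . . . . . . .
    . . . . . . .
    . . . . . . .
    . . . . . . .
    . . . . . . .
    . . . . . . .
    . . . . . . .
    . . . . . . .
T2:
  2·area = 104  (B↔C swapped to make it positive)
  edge (14, 20)→(6, 14): d=(-8,-6) top-left  bias=+0
  edge (6, 14)→(14, 7): d=(8,-7) top-left  bias=+0
  edge (14, 7)→(14, 20): d=(0,13) right/bottom  bias=-1
    (6,4)@(13, 9): e=[82,9,13] → X
    (5,5)@(11, 11): e=[54,11,39] → X
    (4,6)@(9, 13): e=[26,13,65] → X
    (4,7)@(9, 15): e=[10,29,65] → X
    (4,8)@(9, 17): e=[-6,45,65] → .
    (5,8)@(11, 17): e=[6,59,39] → X
    (5,9)@(11, 19): e=[-10,75,39] → .
    (6,9)@(13, 19): e=[2,89,13] → X
    (6,10)@(13, 21): e=[-14,105,13] → .
  covered (12 px):
    . . . . . . .
    . . . . . . .
    . . . . . . .
    . . . . . . .
    . . . . . . X
    . . . . . X X
    . . . . X X X
    . . . . X X X
    . . . . . X X
    . . . . . . X
    . . . . . . .
    . . . . . . .
T3:
  2·area = 32  (B↔C swapped to make it positive)
  edge (2, 2)→(10, 18): d=(8,16) right/bottom  bias=-1
  edge (10, 18)→(1, 4): d=(-9,-14) top-left  bias=+0
  edge (1, 4)→(2, 2): d=(1,-2) top-left  bias=+0
    (1,2)@(3, 5): e=[8,19,5] → X
    (2,2)@(5, 5): e=[-24,47,9] → .
    (1,3)@(3, 7): e=[24,1,7] → X
    (2,3)@(5, 7): e=[-8,29,11] → .
    (1,4)@(3, 9): e=[40,-17,9] → .
    (2,4)@(5, 9): e=[8,11,13] → X
    (3,4)@(7, 9): e=[-24,39,17] → .
    (2,5)@(5, 11): e=[24,-7,15] → .
    (3,6)@(7, 13): e=[8,3,21] → X
    (4,6)@(9, 13): e=[-24,31,25] → .
    (3,7)@(7, 15): e=[24,-15,23] → .
  covered (4 px):
    . . . . . . .
    . . . . . . .
    . X . . . . .
    . X . . . . .
    . . X . . . .
    . . . . . . .
    . . . X . . .
    . . . . . . .
    . . . . . . .
    . . . . . . .
    . . . . . . .
    . . . . . . .
T4:
  2·area = 82  (B↔C swapped to make it positive)
  edge (14, 14)→(4, 0): d=(-10,-14) top-left  bias=+0
  edge (4, 0)→(12, 3): d=(8,3) right/bottom  bias=-1
  edge (12, 3)→(14, 14): d=(2,11) right/bottom  bias=-1
    (2,0)@(5, 1): e=[4,5,73] → X
    (3,0)@(7, 1): e=[32,-1,51] → .
    (2,1)@(5, 3): e=[-16,21,77] → .
    (3,1)@(7, 3): e=[12,15,55] → X
    (4,1)@(9, 3): e=[40,9,33] → X
    (5,1)@(11, 3): e=[68,3,11] → X
    (6,1)@(13, 3): e=[96,-3,-11] → .
    (3,2)@(7, 5): e=[-8,31,59] → .
    (4,2)@(9, 5): e=[20,25,37] → X
    (6,2)@(13, 5): e=[76,13,-7] → .
    (4,3)@(9, 7): e=[0,41,41] → X  [on edge]
    (6,3)@(13, 7): e=[56,29,-3] → .
  covered (11 px):
    . . X . . . .
    . . . X X X .
    . . . . X X .
    . . . . X X .
    . . . . . X X
    . . . . . . X
    . . . . . . .
    . . . . . . .
    . . . . . . .
    . . . . . . .
    . . . . . . .
    . . . . . . .

Z-buffer (winner per pixel, '.' = empty):
  . . 4 . . . .
  . . . 4 4 4 .
  . 3 . . 4 4 .
  . 3 . 0 4 4 .
  . . 3 0 0 4 4
  . 0 0 0 0 2 4
  . . 0 3 2 2 2
  . . . . 2 2 2
  . . . . . 2 2
  . . . . . . 2
  . . . . . . .
  . . . . . . .

Result: 3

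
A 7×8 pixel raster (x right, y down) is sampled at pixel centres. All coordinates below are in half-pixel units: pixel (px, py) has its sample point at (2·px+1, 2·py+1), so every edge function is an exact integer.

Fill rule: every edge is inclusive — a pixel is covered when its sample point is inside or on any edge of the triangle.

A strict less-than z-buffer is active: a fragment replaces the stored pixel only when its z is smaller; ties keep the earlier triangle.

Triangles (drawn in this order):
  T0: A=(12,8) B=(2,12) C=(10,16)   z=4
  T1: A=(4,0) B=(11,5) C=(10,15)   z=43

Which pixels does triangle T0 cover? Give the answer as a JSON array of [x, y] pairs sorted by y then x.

T0:
  2·area = 72  (B↔C swapped to make it positive)
  edge (12, 8)→(10, 16): d=(-2,8) inclusive
  edge (10, 16)→(2, 12): d=(-8,-4) inclusive
  edge (2, 12)→(12, 8): d=(10,-4) inclusive
    (5,4)@(11, 9): e=[6,60,6] → #
    (6,4)@(13, 9): e=[-10,68,14] → ·
    (2,5)@(5, 11): e=[50,20,2] → #
    (3,5)@(7, 11): e=[34,28,10] → #
    (4,5)@(9, 11): e=[18,36,18] → #
    (6,5)@(13, 11): e=[-14,52,34] → ·
    (2,6)@(5, 13): e=[46,4,22] → #
    (5,6)@(11, 13): e=[-2,28,46] → ·
    (2,7)@(5, 15): e=[42,-12,42] → ·
    (3,7)@(7, 15): e=[26,-4,50] → ·
    (4,7)@(9, 15): e=[10,4,58] → #
    (5,7)@(11, 15): e=[-6,12,66] → ·
  covered (9 px):
    · · · · · · ·
    · · · · · · ·
    · · · · · · ·
    · · · · · · ·
    · · · · · # ·
    · · # # # # ·
    · · # # # · ·
    · · · · # · ·
T1:
  2·area = 75
  edge (4, 0)→(11, 5): d=(7,5) inclusive
  edge (11, 5)→(10, 15): d=(-1,10) inclusive
  edge (10, 15)→(4, 0): d=(-6,-15) inclusive
    (2,0)@(5, 1): e=[2,64,9] → #
    (3,0)@(7, 1): e=[-8,44,39] → ·
    (2,1)@(5, 3): e=[16,62,-3] → ·
    (3,1)@(7, 3): e=[6,42,27] → #
    (4,1)@(9, 3): e=[-4,22,57] → ·
    (3,2)@(7, 5): e=[20,40,15] → #
    (4,2)@(9, 5): e=[10,20,45] → #
    (5,2)@(11, 5): e=[0,0,75] → #  [on edge]
    (6,2)@(13, 5): e=[-10,-20,105] → ·
    (3,3)@(7, 7): e=[34,38,3] → #
    (5,3)@(11, 7): e=[14,-2,63] → ·
    (3,4)@(7, 9): e=[48,36,-9] → ·
  covered (9 px):
    · · # · · · ·
    · · · # · · ·
    · · · # # # ·
    · · · # # · ·
    · · · · # · ·
    · · · · # · ·
    · · · · · · ·
    · · · · · · ·

Final: [[5,4],[2,5],[3,5],[4,5],[5,5],[2,6],[3,6],[4,6],[4,7]]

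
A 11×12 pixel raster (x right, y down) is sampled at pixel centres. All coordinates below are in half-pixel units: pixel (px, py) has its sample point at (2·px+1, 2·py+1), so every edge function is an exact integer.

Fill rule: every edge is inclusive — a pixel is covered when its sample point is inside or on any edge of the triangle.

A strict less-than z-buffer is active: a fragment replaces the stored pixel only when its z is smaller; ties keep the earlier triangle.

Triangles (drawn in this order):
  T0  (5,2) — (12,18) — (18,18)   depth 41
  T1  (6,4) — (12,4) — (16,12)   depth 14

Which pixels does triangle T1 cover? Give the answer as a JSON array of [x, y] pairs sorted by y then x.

T0:
  2·area = 96  (B↔C swapped to make it positive)
  edge (5, 2)→(18, 18): d=(13,16) inclusive
  edge (18, 18)→(12, 18): d=(-6,0) inclusive
  edge (12, 18)→(5, 2): d=(-7,-16) inclusive
    (3,2)@(7, 5): e=[7,78,11] → X
    (4,2)@(9, 5): e=[-25,78,43] → .
    (3,3)@(7, 7): e=[33,66,-3] → .
    (4,3)@(9, 7): e=[1,66,29] → X
    (5,3)@(11, 7): e=[-31,66,61] → .
    (4,4)@(9, 9): e=[27,54,15] → X
    (5,4)@(11, 9): e=[-5,54,47] → .
    (4,5)@(9, 11): e=[53,42,1] → X
    (5,5)@(11, 11): e=[21,42,33] → X
    (6,5)@(13, 11): e=[-11,42,65] → .
    (4,6)@(9, 13): e=[79,30,-13] → .
    (5,6)@(11, 13): e=[47,30,19] → X
  covered (13 px):
    . . . . . . . . . . .
    . . . . . . . . . . .
    . . . X . . . . . . .
    . . . . X . . . . . .
    . . . . X . . . . . .
    . . . . X X . . . . .
    . . . . . X X . . . .
    . . . . . X X X . . .
    . . . . . . X X X . .
    . . . . . . . . . . .
    . . . . . . . . . . .
    . . . . . . . . . . .
T1:
  2·area = 48
  edge (6, 4)→(12, 4): d=(6,0) inclusive
  edge (12, 4)→(16, 12): d=(4,8) inclusive
  edge (16, 12)→(6, 4): d=(-10,-8) inclusive
    (4,2)@(9, 5): e=[6,28,14] → X
    (5,2)@(11, 5): e=[6,12,30] → X
    (6,2)@(13, 5): e=[6,-4,46] → .
    (4,3)@(9, 7): e=[18,36,-6] → .
    (5,3)@(11, 7): e=[18,20,10] → X
    (6,3)@(13, 7): e=[18,4,26] → X
    (7,3)@(15, 7): e=[18,-12,42] → .
    (5,4)@(11, 9): e=[30,28,-10] → .
    (6,4)@(13, 9): e=[30,12,6] → X
    (7,4)@(15, 9): e=[30,-4,22] → .
    (6,5)@(13, 11): e=[42,20,-14] → .
    (7,5)@(15, 11): e=[42,4,2] → X
  covered (6 px):
    . . . . . . . . . . .
    . . . . . . . . . . .
    . . . . X X . . . . .
    . . . . . X X . . . .
    . . . . . . X . . . .
    . . . . . . . X . . .
    . . . . . . . . . . .
    . . . . . . . . . . .
    . . . . . . . . . . .
    . . . . . . . . . . .
    . . . . . . . . . . .
    . . . . . . . . . . .

Answer: [[4,2],[5,2],[5,3],[6,3],[6,4],[7,5]]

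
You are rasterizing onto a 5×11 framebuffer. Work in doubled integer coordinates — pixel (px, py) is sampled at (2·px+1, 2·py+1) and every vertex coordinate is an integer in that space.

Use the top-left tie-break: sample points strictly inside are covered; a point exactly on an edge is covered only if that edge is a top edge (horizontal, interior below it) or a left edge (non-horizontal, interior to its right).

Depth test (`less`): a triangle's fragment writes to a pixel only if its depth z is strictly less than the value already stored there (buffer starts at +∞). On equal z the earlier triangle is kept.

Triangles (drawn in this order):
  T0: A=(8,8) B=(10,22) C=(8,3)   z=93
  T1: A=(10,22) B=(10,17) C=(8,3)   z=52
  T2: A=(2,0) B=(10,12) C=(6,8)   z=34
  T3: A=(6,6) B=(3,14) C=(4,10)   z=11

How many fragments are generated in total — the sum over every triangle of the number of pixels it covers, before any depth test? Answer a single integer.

T0:
  2·area = 10  (B↔C swapped to make it positive)
  edge (8, 8)→(8, 3): d=(0,-5) top-left  bias=+0
  edge (8, 3)→(10, 22): d=(2,19) right/bottom  bias=-1
  edge (10, 22)→(8, 8): d=(-2,-14) top-left  bias=+0
    (3,0)@(7, 1): e=[-5,15,0] → ·  [on edge]
    (4,6)@(9, 13): e=[5,1,4] → #
    (4,7)@(9, 15): e=[5,5,0] → #  [on edge]
    (4,8)@(9, 17): e=[5,9,-4] → ·
  covered (2 px):
    · · · · ·
    · · · · ·
    · · · · ·
    · · · · ·
    · · · · ·
    · · · · ·
    · · · · #
    · · · · #
    · · · · ·
    · · · · ·
    · · · · ·
T1:
  2·area = 10  (B↔C swapped to make it positive)
  edge (10, 22)→(8, 3): d=(-2,-19) top-left  bias=+0
  edge (8, 3)→(10, 17): d=(2,14) right/bottom  bias=-1
  edge (10, 17)→(10, 22): d=(0,5) right/bottom  bias=-1
    (4,5)@(9, 11): e=[3,2,5] → #
    (4,6)@(9, 13): e=[-1,6,5] → ·
  covered (1 px):
    · · · · ·
    · · · · ·
    · · · · ·
    · · · · ·
    · · · · ·
    · · · · #
    · · · · ·
    · · · · ·
    · · · · ·
    · · · · ·
    · · · · ·
T2:
  2·area = 16
  edge (2, 0)→(10, 12): d=(8,12) right/bottom  bias=-1
  edge (10, 12)→(6, 8): d=(-4,-4) top-left  bias=+0
  edge (6, 8)→(2, 0): d=(-4,-8) top-left  bias=+0
    (0,1)@(1, 3): e=[36,0,-20] → ·  [on edge]
    (1,2)@(3, 5): e=[28,0,-12] → ·  [on edge]
    (2,2)@(5, 5): e=[4,8,4] → #
    (3,2)@(7, 5): e=[-20,16,20] → ·
    (2,3)@(5, 7): e=[20,0,-4] → ·  [on edge]
    (3,4)@(7, 9): e=[12,0,4] → #  [on edge]
    (4,4)@(9, 9): e=[-12,8,20] → ·
    (3,5)@(7, 11): e=[28,-8,-4] → ·
    (4,5)@(9, 11): e=[4,0,12] → #  [on edge]
    (4,6)@(9, 13): e=[20,-8,4] → ·
  covered (3 px):
    · · · · ·
    · · · · ·
    · · # · ·
    · · · · ·
    · · · # ·
    · · · · #
    · · · · ·
    · · · · ·
    · · · · ·
    · · · · ·
    · · · · ·
T3:
  2·area = 4
  edge (6, 6)→(3, 14): d=(-3,8) right/bottom  bias=-1
  edge (3, 14)→(4, 10): d=(1,-4) top-left  bias=+0
  edge (4, 10)→(6, 6): d=(2,-4) top-left  bias=+0
  covered (0 px):
    · · · · ·
    · · · · ·
    · · · · ·
    · · · · ·
    · · · · ·
    · · · · ·
    · · · · ·
    · · · · ·
    · · · · ·
    · · · · ·
    · · · · ·

Final: 6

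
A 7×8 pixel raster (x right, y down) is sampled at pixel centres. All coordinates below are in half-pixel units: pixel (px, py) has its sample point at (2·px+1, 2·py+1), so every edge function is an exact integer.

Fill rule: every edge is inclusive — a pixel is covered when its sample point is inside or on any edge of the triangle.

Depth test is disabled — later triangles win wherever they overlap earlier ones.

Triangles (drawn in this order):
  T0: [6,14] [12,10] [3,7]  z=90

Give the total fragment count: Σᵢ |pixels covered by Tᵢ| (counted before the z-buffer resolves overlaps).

T0:
  2·area = 54  (B↔C swapped to make it positive)
  edge (6, 14)→(3, 7): d=(-3,-7) inclusive
  edge (3, 7)→(12, 10): d=(9,3) inclusive
  edge (12, 10)→(6, 14): d=(-6,4) inclusive
    (1,3)@(3, 7): e=[0,0,54] → #  [on edge]
    (2,3)@(5, 7): e=[14,-6,46] → ·
    (1,4)@(3, 9): e=[-6,18,42] → ·
    (2,4)@(5, 9): e=[8,12,34] → #
    (3,4)@(7, 9): e=[22,6,26] → #
    (4,4)@(9, 9): e=[36,0,18] → #  [on edge]
    (5,4)@(11, 9): e=[50,-6,10] → ·
    (2,5)@(5, 11): e=[2,30,22] → #
    (5,5)@(11, 11): e=[44,12,-2] → ·
    (2,6)@(5, 13): e=[-4,48,10] → ·
    (3,6)@(7, 13): e=[10,42,2] → #
    (4,6)@(9, 13): e=[24,36,-6] → ·
  covered (8 px):
    · · · · · · ·
    · · · · · · ·
    · · · · · · ·
    · # · · · · ·
    · · # # # · ·
    · · # # # · ·
    · · · # · · ·
    · · · · · · ·

Answer: 8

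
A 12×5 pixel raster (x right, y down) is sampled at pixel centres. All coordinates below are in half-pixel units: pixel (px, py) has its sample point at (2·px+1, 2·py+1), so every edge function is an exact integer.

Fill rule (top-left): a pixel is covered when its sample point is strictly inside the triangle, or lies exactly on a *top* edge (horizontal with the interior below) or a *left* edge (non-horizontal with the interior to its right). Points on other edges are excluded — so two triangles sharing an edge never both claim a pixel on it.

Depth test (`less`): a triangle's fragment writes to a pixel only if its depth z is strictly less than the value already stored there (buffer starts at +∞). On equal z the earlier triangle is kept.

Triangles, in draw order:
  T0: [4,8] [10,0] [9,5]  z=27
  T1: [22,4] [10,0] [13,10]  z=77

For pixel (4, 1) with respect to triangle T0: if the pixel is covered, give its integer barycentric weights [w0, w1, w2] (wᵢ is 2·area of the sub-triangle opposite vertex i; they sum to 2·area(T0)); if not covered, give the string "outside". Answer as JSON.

T0:
  2·area = 22
  edge (4, 8)→(10, 0): d=(6,-8) top-left  bias=+0
  edge (10, 0)→(9, 5): d=(-1,5) right/bottom  bias=-1
  edge (9, 5)→(4, 8): d=(-5,3) right/bottom  bias=-1
    (4,1)@(9, 3): e=[10,2,10] → X
    (5,1)@(11, 3): e=[26,-8,4] → .
    (3,2)@(7, 5): e=[6,10,6] → X
    (4,2)@(9, 5): e=[22,0,0] → .  [on edge]
    (2,3)@(5, 7): e=[2,18,2] → X
    (3,3)@(7, 7): e=[18,8,-4] → .
    (2,4)@(5, 9): e=[14,16,-8] → .
  covered (3 px):
    . . . . . . . . . . . .
    . . . . X . . . . . . .
    . . . X . . . . . . . .
    . . X . . . . . . . . .
    . . . . . . . . . . . .
T1:
  2·area = 108  (B↔C swapped to make it positive)
  edge (22, 4)→(13, 10): d=(-9,6) right/bottom  bias=-1
  edge (13, 10)→(10, 0): d=(-3,-10) top-left  bias=+0
  edge (10, 0)→(22, 4): d=(12,4) right/bottom  bias=-1
    (5,0)@(11, 1): e=[93,7,8] → X
    (6,0)@(13, 1): e=[81,27,0] → .  [on edge]
    (5,1)@(11, 3): e=[75,1,32] → X
    (6,1)@(13, 3): e=[63,21,24] → X
    (7,1)@(15, 3): e=[51,41,16] → X
    (8,1)@(17, 3): e=[39,61,8] → X
    (9,1)@(19, 3): e=[27,81,0] → .  [on edge]
    (5,2)@(11, 5): e=[57,-5,56] → .
    (6,2)@(13, 5): e=[45,15,48] → X
    (9,2)@(19, 5): e=[9,75,24] → X
    (10,2)@(21, 5): e=[-3,95,16] → .
    (6,3)@(13, 7): e=[27,9,72] → X
  covered (13 px):
    . . . . . X . . . . . .
    . . . . . X X X X . . .
    . . . . . . X X X X . .
    . . . . . . X X X . . .
    . . . . . . X . . . . .

Result: [2,10,10]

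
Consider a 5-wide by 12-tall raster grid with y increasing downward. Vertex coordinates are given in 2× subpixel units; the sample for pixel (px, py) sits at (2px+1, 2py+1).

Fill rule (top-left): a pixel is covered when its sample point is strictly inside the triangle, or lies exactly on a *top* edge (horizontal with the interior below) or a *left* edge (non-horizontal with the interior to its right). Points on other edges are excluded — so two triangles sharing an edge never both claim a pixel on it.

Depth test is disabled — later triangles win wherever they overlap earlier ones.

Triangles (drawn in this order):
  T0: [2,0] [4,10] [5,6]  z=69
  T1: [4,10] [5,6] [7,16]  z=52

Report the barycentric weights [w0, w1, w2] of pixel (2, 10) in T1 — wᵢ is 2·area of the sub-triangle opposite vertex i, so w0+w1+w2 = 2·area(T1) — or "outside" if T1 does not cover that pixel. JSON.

T0:
  2·area = 18  (B↔C swapped to make it positive)
  edge (2, 0)→(5, 6): d=(3,6) right/bottom  bias=-1
  edge (5, 6)→(4, 10): d=(-1,4) right/bottom  bias=-1
  edge (4, 10)→(2, 0): d=(-2,-10) top-left  bias=+0
    (1,1)@(3, 3): e=[3,11,4] → █
    (2,1)@(5, 3): e=[-9,3,24] → ·
    (1,2)@(3, 5): e=[9,9,0] → █  [on edge]
    (2,2)@(5, 5): e=[-3,1,20] → ·
    (1,3)@(3, 7): e=[15,7,-4] → ·
    (2,7)@(5, 15): e=[27,-9,0] → ·  [on edge]
  covered (2 px):
    · · · · ·
    · █ · · ·
    · █ · · ·
    · · · · ·
    · · · · ·
    · · · · ·
    · · · · ·
    · · · · ·
    · · · · ·
    · · · · ·
    · · · · ·
    · · · · ·
T1:
  2·area = 18
  edge (4, 10)→(5, 6): d=(1,-4) top-left  bias=+0
  edge (5, 6)→(7, 16): d=(2,10) right/bottom  bias=-1
  edge (7, 16)→(4, 10): d=(-3,-6) top-left  bias=+0
    (2,3)@(5, 7): e=[1,2,15] → █
    (3,3)@(7, 7): e=[9,-18,27] → ·
    (2,4)@(5, 9): e=[3,6,9] → █
    (3,4)@(7, 9): e=[11,-14,21] → ·
    (2,5)@(5, 11): e=[5,10,3] → █
    (3,5)@(7, 11): e=[13,-10,15] → ·
    (2,6)@(5, 13): e=[7,14,-3] → ·
  covered (3 px):
    · · · · ·
    · · · · ·
    · · · · ·
    · · █ · ·
    · · █ · ·
    · · █ · ·
    · · · · ·
    · · · · ·
    · · · · ·
    · · · · ·
    · · · · ·
    · · · · ·

Answer: "outside"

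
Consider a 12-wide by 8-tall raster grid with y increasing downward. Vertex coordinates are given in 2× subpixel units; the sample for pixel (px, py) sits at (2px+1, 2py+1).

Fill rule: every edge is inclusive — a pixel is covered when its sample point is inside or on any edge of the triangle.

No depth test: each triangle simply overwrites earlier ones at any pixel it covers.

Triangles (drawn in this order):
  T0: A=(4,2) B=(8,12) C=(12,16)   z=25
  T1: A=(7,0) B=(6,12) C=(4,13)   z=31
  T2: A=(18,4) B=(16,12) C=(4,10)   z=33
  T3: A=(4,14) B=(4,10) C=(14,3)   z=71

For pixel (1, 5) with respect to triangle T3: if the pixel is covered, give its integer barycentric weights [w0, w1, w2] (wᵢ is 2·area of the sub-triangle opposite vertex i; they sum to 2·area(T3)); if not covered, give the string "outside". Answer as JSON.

T0:
  2·area = 24  (B↔C swapped to make it positive)
  edge (4, 2)→(12, 16): d=(8,14) inclusive
  edge (12, 16)→(8, 12): d=(-4,-4) inclusive
  edge (8, 12)→(4, 2): d=(-4,-10) inclusive
    (0,2)@(1, 5): e=[66,0,-42] → .  [on edge]
    (1,3)@(3, 7): e=[54,0,-30] → .  [on edge]
    (2,4)@(5, 9): e=[42,0,-18] → .  [on edge]
    (3,4)@(7, 9): e=[14,8,2] → X
    (4,4)@(9, 9): e=[-14,16,22] → .
    (3,5)@(7, 11): e=[30,0,-6] → .  [on edge]
    (4,5)@(9, 11): e=[2,8,14] → X
    (5,5)@(11, 11): e=[-26,16,34] → .
    (4,6)@(9, 13): e=[18,0,6] → X  [on edge]
    (5,6)@(11, 13): e=[-10,8,26] → .
    (4,7)@(9, 15): e=[34,-8,-2] → .
    (5,7)@(11, 15): e=[6,0,18] → X  [on edge]
  covered (4 px):
    . . . . . . . . . . . .
    . . . . . . . . . . . .
    . . . . . . . . . . . .
    . . . . . . . . . . . .
    . . . X . . . . . . . .
    . . . . X . . . . . . .
    . . . . X . . . . . . .
    . . . . . X . . . . . .
T1:
  2·area = 23
  edge (7, 0)→(6, 12): d=(-1,12) inclusive
  edge (6, 12)→(4, 13): d=(-2,1) inclusive
  edge (4, 13)→(7, 0): d=(3,-13) inclusive
    (2,4)@(5, 9): e=[15,7,1] → X
    (3,4)@(7, 9): e=[-9,5,27] → .
    (2,5)@(5, 11): e=[13,3,7] → X
    (3,5)@(7, 11): e=[-11,1,33] → .
    (2,6)@(5, 13): e=[11,-1,13] → .
  covered (2 px):
    . . . . . . . . . . . .
    . . . . . . . . . . . .
    . . . . . . . . . . . .
    . . . . . . . . . . . .
    . . X . . . . . . . . .
    . . X . . . . . . . . .
    . . . . . . . . . . . .
    . . . . . . . . . . . .
T2:
  2·area = 100
  edge (18, 4)→(16, 12): d=(-2,8) inclusive
  edge (16, 12)→(4, 10): d=(-12,-2) inclusive
  edge (4, 10)→(18, 4): d=(14,-6) inclusive
    (8,2)@(17, 5): e=[6,86,8] → X
    (9,2)@(19, 5): e=[-10,90,20] → .
    (5,3)@(11, 7): e=[50,50,0] → X  [on edge]
    (6,3)@(13, 7): e=[34,54,12] → X
    (7,3)@(15, 7): e=[18,58,24] → X
    (9,3)@(19, 7): e=[-14,66,48] → .
    (3,4)@(7, 9): e=[78,18,4] → X
    (4,4)@(9, 9): e=[62,22,16] → X
    (8,4)@(17, 9): e=[-2,38,64] → .
    (3,5)@(7, 11): e=[74,-6,32] → .
    (4,5)@(9, 11): e=[58,-2,44] → .
    (5,5)@(11, 11): e=[42,2,56] → X
  covered (13 px):
    . . . . . . . . . . . .
    . . . . . . . . . . . .
    . . . . . . . . X . . .
    . . . . . X X X X . . .
    . . . X X X X X . . . .
    . . . . . X X X . . . .
    . . . . . . . . . . . .
    . . . . . . . . . . . .
T3:
  2·area = 40
  edge (4, 14)→(4, 10): d=(0,-4) inclusive
  edge (4, 10)→(14, 3): d=(10,-7) inclusive
  edge (14, 3)→(4, 14): d=(-10,11) inclusive
    (4,3)@(9, 7): e=[20,5,15] → X
    (5,3)@(11, 7): e=[28,19,-7] → .
    (3,4)@(7, 9): e=[12,11,17] → X
    (4,4)@(9, 9): e=[20,25,-5] → .
    (2,5)@(5, 11): e=[4,17,19] → X
    (3,5)@(7, 11): e=[12,31,-3] → .
    (2,6)@(5, 13): e=[4,37,-1] → .
  covered (3 px):
    . . . . . . . . . . . .
    . . . . . . . . . . . .
    . . . . . . . . . . . .
    . . . . X . . . . . . .
    . . . X . . . . . . . .
    . . X . . . . . . . . .
    . . . . . . . . . . . .
    . . . . . . . . . . . .

Result: "outside"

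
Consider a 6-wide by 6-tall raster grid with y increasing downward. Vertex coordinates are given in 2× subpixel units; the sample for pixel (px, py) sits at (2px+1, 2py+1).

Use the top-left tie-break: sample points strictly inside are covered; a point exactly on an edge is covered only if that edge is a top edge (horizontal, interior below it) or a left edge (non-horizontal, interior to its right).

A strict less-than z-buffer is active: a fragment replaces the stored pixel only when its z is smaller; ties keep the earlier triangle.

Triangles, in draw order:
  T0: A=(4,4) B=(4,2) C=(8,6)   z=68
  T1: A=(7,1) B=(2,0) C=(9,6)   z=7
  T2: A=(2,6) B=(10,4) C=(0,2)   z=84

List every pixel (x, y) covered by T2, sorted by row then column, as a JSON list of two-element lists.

T0:
  2·area = 8
  edge (4, 4)→(4, 2): d=(0,-2) top-left  bias=+0
  edge (4, 2)→(8, 6): d=(4,4) right/bottom  bias=-1
  edge (8, 6)→(4, 4): d=(-4,-2) top-left  bias=+0
    (1,0)@(3, 1): e=[-2,0,10] → ·  [on edge]
    (2,1)@(5, 3): e=[2,0,6] → ·  [on edge]
    (3,2)@(7, 5): e=[6,0,2] → ·  [on edge]
    (4,3)@(9, 7): e=[10,0,-2] → ·  [on edge]
    (5,4)@(11, 9): e=[14,0,-6] → ·  [on edge]
  covered (0 px):
    · · · · · ·
    · · · · · ·
    · · · · · ·
    · · · · · ·
    · · · · · ·
    · · · · · ·
T1:
  2·area = 23  (B↔C swapped to make it positive)
  edge (7, 1)→(9, 6): d=(2,5) right/bottom  bias=-1
  edge (9, 6)→(2, 0): d=(-7,-6) top-left  bias=+0
  edge (2, 0)→(7, 1): d=(5,1) right/bottom  bias=-1
    (2,0)@(5, 1): e=[10,11,2] → #
    (3,0)@(7, 1): e=[0,23,0] → ·  [on edge]
    (2,1)@(5, 3): e=[14,-3,12] → ·
    (3,1)@(7, 3): e=[4,9,10] → #
    (4,1)@(9, 3): e=[-6,21,8] → ·
    (3,2)@(7, 5): e=[8,-5,20] → ·
    (5,5)@(11, 11): e=[0,-23,46] → ·  [on edge]
  covered (2 px):
    · · # · · ·
    · · · # · ·
    · · · · · ·
    · · · · · ·
    · · · · · ·
    · · · · · ·
T2:
  2·area = 36  (B↔C swapped to make it positive)
  edge (2, 6)→(0, 2): d=(-2,-4) top-left  bias=+0
  edge (0, 2)→(10, 4): d=(10,2) right/bottom  bias=-1
  edge (10, 4)→(2, 6): d=(-8,2) right/bottom  bias=-1
    (0,1)@(1, 3): e=[2,8,26] → #
    (1,1)@(3, 3): e=[10,4,22] → #
    (2,1)@(5, 3): e=[18,0,18] → ·  [on edge]
    (0,2)@(1, 5): e=[-2,28,10] → ·
    (1,2)@(3, 5): e=[6,24,6] → #
    (2,2)@(5, 5): e=[14,20,2] → #
    (3,2)@(7, 5): e=[22,16,-2] → ·
    (1,3)@(3, 7): e=[2,44,-10] → ·
    (2,3)@(5, 7): e=[10,40,-14] → ·
  covered (4 px):
    · · · · · ·
    # # · · · ·
    · # # · · ·
    · · · · · ·
    · · · · · ·
    · · · · · ·

Answer: [[0,1],[1,1],[1,2],[2,2]]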